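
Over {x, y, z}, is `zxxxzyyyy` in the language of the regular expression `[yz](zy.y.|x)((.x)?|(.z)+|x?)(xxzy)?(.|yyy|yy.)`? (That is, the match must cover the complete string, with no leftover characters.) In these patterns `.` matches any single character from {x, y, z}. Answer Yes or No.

Yes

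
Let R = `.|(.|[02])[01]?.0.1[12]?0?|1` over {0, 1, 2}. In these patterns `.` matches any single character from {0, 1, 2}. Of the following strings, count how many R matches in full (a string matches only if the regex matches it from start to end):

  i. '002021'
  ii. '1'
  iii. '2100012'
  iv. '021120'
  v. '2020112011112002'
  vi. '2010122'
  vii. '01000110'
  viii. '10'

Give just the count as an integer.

i → match
ii → match
iii → match
iv → no match
v → no match
vi → no match
vii → match
viii → no match
Total matched: 4

4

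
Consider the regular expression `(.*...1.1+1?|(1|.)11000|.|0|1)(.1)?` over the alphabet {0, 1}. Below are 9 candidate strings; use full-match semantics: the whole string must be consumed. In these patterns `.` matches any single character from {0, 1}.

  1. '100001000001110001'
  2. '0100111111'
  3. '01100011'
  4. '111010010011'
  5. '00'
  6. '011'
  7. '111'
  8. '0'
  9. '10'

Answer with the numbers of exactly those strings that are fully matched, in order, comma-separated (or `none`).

2, 3, 6, 7, 8

1 → no match
2 → match
3 → match
4 → no match
5 → no match
6 → match
7 → match
8 → match
9 → no match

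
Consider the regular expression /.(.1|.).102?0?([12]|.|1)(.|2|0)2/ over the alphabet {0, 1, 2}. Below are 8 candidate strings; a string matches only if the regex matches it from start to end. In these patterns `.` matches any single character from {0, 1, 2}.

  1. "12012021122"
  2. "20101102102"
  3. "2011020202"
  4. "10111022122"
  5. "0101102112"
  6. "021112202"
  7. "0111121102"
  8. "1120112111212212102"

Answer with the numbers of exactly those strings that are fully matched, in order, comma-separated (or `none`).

3

1. "12012021122" → no match
2. "20101102102" → no match
3. "2011020202" → match
4. "10111022122" → no match
5. "0101102112" → no match
6. "021112202" → no match
7. "0111121102" → no match
8 → no match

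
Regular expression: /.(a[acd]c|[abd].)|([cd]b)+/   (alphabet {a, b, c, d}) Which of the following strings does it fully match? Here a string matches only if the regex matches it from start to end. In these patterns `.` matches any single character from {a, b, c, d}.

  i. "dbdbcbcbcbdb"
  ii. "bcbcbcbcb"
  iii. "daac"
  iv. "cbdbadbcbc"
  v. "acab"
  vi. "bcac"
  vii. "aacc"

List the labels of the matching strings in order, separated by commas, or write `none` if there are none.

i, iii, vii

i → match
ii → no match
iii → match
iv → no match
v → no match
vi → no match
vii → match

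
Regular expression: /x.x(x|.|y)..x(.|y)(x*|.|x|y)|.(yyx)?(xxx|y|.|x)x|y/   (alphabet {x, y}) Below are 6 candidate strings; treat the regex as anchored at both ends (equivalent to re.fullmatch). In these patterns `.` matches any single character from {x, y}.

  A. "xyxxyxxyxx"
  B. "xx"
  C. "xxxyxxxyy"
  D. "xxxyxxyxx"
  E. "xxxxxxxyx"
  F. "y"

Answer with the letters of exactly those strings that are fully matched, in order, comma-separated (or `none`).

A, C, E, F

A → match
B → no match
C → match
D → no match
E → match
F → match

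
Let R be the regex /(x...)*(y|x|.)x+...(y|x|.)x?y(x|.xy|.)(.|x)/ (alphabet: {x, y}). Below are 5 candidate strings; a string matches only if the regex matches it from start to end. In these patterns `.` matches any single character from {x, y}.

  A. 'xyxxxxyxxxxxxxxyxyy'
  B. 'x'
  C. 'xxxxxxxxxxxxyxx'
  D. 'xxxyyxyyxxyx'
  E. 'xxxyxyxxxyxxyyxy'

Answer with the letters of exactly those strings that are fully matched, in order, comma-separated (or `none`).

C, D

A → no match
B → no match
C → match
D → match
E → no match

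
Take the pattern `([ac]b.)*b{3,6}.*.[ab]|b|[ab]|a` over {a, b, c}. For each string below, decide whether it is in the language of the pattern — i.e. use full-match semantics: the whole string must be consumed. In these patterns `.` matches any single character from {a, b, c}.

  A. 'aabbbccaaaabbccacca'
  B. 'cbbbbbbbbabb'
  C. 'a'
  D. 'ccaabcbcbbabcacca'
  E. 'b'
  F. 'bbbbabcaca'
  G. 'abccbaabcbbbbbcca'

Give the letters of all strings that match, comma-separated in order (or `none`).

B, C, E, F, G

A → no match
B → match
C → match
D → no match
E → match
F → match
G → match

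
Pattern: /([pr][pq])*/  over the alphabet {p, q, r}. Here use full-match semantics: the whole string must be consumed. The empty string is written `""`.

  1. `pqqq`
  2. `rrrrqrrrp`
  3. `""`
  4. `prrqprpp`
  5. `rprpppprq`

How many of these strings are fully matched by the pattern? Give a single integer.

1

1 → no match
2 → no match
3 → match
4 → no match
5 → no match
Total matched: 1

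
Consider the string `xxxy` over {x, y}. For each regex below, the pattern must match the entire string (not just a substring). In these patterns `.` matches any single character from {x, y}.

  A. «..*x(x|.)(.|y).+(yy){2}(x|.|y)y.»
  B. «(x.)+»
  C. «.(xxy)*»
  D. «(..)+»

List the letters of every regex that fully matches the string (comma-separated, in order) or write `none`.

A → no match
B → match
C → match
D → match

B, C, D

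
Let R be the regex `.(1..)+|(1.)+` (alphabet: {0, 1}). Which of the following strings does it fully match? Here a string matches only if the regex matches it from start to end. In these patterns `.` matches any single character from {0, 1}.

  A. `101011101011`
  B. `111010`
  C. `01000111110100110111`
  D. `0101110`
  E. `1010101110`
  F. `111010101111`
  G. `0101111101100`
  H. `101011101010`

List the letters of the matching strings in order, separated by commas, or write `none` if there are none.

A, B, D, E, F, G, H

A → match
B → match
C → no match
D → match
E → match
F → match
G → match
H → match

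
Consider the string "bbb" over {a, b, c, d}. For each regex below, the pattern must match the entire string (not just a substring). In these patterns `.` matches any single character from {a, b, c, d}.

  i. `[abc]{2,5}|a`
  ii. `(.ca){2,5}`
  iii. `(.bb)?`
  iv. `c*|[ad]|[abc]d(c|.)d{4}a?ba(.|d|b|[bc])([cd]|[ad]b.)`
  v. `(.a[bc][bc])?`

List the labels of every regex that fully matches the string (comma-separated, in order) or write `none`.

i → match
ii → no match — must end with "ca"
iii → match
iv → no match
v → no match

i, iii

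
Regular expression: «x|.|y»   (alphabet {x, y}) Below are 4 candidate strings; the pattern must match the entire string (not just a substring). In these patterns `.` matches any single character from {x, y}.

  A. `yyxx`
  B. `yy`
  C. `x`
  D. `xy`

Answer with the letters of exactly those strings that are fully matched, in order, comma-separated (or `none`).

C

A → no match
B → no match
C → match
D → no match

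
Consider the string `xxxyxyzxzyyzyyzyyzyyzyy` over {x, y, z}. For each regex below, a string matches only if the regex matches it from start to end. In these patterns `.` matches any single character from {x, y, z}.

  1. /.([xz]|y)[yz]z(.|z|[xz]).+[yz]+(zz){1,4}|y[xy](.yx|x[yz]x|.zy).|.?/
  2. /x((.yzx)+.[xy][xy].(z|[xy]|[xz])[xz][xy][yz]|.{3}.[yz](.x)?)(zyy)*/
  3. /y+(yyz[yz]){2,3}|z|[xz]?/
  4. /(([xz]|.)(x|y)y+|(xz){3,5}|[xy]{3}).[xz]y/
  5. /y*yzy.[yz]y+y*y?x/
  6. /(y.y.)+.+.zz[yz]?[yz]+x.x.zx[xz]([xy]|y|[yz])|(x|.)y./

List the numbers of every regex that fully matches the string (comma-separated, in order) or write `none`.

1 → no match
2 → match
3 → no match
4 → no match
5 → no match — must end with `x`
6 → no match

2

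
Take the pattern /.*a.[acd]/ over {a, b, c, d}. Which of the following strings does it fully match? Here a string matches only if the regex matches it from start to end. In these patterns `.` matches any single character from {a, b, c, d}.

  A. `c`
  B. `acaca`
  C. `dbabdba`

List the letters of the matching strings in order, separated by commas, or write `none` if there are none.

B

A. `c` → no match
B. `acaca` → match
C. `dbabdba` → no match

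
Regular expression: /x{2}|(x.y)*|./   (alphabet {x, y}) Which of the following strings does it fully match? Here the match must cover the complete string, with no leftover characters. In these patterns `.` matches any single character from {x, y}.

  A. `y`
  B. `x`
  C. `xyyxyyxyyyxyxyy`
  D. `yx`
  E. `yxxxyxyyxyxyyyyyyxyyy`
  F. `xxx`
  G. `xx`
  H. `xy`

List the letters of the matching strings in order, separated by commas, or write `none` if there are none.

A. `y` → match
B. `x` → match
C → no match
D. `yx` → no match
E → no match
F. `xxx` → no match
G. `xx` → match
H. `xy` → no match

A, B, G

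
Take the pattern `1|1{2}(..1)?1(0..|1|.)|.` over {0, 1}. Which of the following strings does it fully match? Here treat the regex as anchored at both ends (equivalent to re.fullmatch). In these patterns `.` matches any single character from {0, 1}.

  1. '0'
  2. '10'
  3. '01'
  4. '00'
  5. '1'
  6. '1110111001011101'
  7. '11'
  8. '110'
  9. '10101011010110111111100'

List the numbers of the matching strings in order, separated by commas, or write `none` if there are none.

1, 5

1 → match
2 → no match
3 → no match
4 → no match
5 → match
6 → no match
7 → no match
8 → no match
9 → no match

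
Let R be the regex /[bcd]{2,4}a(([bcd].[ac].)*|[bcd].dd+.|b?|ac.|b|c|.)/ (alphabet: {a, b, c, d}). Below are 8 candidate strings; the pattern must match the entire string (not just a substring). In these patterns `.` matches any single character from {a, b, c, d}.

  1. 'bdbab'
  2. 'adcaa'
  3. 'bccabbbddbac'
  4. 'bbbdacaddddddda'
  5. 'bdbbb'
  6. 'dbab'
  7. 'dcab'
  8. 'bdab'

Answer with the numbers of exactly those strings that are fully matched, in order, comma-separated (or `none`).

1, 4, 6, 7, 8

1 → match
2 → no match
3 → no match
4 → match
5 → no match
6 → match
7 → match
8 → match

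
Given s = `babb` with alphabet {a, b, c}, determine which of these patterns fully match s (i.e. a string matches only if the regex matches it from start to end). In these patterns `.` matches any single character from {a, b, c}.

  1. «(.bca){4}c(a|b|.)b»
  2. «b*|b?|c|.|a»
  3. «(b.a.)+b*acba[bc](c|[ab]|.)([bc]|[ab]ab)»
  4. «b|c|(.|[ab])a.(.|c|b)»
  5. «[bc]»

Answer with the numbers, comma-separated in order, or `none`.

4

1 → no match
2 → no match
3 → no match
4 → match
5 → no match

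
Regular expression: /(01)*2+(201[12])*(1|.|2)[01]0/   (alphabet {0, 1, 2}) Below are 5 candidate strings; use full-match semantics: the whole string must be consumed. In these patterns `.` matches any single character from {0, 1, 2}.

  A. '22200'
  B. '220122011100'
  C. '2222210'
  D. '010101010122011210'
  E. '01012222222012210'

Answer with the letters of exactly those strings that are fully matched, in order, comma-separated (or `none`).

A → match
B → match
C → match
D → match
E → match

A, B, C, D, E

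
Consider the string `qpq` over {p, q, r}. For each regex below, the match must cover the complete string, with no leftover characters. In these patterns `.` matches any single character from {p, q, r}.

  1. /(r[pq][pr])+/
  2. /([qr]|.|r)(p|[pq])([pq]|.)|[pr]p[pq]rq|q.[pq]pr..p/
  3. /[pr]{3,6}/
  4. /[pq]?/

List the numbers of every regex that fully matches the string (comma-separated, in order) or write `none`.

2

1 → no match — must start with `r`
2 → match
3 → no match
4 → no match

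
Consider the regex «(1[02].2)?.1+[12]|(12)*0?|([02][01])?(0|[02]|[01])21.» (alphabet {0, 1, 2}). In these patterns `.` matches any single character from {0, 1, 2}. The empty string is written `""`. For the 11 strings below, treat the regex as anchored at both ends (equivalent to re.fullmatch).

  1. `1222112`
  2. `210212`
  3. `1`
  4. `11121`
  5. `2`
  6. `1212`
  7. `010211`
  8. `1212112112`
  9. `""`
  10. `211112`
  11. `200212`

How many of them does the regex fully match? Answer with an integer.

7

1 → match
2 → match
3 → no match
4 → no match
5 → no match
6 → match
7 → match
8 → no match
9 → match
10 → match
11 → match
Total matched: 7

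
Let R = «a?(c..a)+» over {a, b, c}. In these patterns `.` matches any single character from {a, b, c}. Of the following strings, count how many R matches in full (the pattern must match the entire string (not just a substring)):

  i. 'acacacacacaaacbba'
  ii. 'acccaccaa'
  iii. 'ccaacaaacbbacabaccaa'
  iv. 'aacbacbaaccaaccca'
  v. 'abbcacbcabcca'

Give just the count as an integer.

3

i → match
ii → match
iii → match
iv → no match
v → no match
Total matched: 3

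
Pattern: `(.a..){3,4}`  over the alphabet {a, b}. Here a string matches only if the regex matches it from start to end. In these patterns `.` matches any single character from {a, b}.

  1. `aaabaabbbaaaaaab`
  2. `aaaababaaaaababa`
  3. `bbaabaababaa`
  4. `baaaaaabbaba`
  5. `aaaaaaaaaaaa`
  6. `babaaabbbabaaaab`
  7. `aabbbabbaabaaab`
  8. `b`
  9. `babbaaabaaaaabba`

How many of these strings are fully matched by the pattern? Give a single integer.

1 → match
2 → match
3. `bbaabaababaa` → no match
4. `baaaaaabbaba` → match
5. `aaaaaaaaaaaa` → match
6 → match
7 → no match
8. `b` → no match
9 → no match
Total matched: 5

5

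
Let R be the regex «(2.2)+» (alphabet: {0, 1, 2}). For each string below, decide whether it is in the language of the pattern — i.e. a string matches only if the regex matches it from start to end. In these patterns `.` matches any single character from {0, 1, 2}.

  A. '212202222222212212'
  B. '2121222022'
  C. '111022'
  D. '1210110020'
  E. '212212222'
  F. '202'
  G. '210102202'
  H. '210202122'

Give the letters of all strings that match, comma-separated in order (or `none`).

A, E, F

A → match
B → no match
C → no match — must start with '2'
D → no match — must start with '2'
E → match
F → match
G → no match
H → no match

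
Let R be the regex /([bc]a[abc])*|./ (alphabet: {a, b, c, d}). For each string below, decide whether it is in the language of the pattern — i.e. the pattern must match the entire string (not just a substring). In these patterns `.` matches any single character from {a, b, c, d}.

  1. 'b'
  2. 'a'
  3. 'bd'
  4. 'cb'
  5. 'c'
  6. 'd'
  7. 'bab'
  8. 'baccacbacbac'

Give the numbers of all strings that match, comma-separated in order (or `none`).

1, 2, 5, 6, 7, 8

1 → match
2 → match
3 → no match
4 → no match
5 → match
6 → match
7 → match
8 → match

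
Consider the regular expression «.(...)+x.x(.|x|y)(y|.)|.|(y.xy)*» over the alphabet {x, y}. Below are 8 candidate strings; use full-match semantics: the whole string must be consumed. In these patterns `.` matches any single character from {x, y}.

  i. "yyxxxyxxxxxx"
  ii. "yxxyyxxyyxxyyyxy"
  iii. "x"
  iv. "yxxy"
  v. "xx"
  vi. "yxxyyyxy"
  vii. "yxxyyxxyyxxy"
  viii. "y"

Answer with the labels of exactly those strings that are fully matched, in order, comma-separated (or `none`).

i. "yyxxxyxxxxxx" → match
ii → match
iii. "x" → match
iv. "yxxy" → match
v. "xx" → no match
vi. "yxxyyyxy" → match
vii. "yxxyyxxyyxxy" → match
viii. "y" → match

i, ii, iii, iv, vi, vii, viii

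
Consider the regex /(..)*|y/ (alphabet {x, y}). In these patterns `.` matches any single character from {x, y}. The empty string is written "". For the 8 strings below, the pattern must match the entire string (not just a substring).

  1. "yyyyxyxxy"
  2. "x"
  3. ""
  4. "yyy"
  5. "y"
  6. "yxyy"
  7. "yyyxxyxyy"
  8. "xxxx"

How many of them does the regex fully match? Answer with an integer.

4

1 → no match
2 → no match
3 → match
4 → no match
5 → match
6 → match
7 → no match
8 → match
Total matched: 4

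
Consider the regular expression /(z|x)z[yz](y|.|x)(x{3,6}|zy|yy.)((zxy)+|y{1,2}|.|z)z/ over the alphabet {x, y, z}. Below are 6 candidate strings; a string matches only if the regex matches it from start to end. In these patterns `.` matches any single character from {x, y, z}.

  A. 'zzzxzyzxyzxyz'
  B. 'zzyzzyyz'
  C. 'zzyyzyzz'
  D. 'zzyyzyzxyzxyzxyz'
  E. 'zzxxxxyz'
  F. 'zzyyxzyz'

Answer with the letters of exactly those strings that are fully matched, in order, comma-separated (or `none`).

A → match
B. 'zzyzzyyz' → match
C. 'zzyyzyzz' → match
D → match
E. 'zzxxxxyz' → no match
F. 'zzyyxzyz' → no match

A, B, C, D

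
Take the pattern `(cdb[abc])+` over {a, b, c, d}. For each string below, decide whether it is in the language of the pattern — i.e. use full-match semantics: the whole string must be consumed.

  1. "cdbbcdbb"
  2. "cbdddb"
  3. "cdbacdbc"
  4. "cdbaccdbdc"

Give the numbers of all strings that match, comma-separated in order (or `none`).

1, 3

1 → match
2 → no match — must start with "cdb"
3 → match
4 → no match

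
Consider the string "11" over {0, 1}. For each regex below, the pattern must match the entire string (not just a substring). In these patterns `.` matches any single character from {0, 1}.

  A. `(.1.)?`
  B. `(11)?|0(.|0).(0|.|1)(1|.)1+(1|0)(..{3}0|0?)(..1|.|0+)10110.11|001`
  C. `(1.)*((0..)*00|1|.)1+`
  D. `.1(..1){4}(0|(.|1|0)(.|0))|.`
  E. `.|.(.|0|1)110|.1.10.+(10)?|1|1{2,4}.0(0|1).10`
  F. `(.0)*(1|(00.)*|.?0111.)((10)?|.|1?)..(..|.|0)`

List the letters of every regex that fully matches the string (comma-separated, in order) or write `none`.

B, C

A → no match
B → match
C → match
D → no match
E → no match
F → no match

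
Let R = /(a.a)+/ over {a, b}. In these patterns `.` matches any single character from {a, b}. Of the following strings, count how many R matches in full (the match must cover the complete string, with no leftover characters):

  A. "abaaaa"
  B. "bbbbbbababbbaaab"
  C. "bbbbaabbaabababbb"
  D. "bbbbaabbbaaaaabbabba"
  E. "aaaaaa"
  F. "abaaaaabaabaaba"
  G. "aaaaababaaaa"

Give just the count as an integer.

3

A → match
B → no match — must start with "a"
C → no match — must start with "a"
D → no match — must start with "a"
E → match
F → match
G → no match
Total matched: 3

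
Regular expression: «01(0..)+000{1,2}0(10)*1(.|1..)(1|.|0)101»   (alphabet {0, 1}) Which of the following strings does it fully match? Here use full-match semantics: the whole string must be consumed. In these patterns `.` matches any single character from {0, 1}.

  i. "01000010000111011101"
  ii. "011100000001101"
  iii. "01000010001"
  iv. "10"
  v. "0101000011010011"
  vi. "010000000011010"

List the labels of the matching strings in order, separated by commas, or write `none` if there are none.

none

i → no match
ii → no match — must start with "010"
iii → no match — must end with "101"
iv → no match — must start with "010"
v → no match — must end with "101"
vi → no match — must end with "101"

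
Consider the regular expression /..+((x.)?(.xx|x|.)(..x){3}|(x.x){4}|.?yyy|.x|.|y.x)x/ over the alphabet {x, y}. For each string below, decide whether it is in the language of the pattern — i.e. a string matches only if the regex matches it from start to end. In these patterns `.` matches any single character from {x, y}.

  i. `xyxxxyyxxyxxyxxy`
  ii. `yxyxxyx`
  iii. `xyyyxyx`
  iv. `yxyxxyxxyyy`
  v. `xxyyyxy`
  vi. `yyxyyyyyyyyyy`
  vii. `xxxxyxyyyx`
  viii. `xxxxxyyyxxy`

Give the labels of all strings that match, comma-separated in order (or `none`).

ii, iii, vii

i → no match — must end with `x`
ii → match
iii → match
iv → no match — must end with `x`
v → no match — must end with `x`
vi → no match — must end with `x`
vii → match
viii → no match — must end with `x`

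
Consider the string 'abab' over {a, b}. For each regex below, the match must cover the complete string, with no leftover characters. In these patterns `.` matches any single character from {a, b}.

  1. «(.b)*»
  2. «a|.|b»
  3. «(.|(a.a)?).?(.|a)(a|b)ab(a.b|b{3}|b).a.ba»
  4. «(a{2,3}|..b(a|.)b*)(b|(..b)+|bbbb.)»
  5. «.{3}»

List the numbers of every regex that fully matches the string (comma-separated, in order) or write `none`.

1 → match
2 → no match
3 → no match — must end with 'ba'
4 → no match
5 → no match

1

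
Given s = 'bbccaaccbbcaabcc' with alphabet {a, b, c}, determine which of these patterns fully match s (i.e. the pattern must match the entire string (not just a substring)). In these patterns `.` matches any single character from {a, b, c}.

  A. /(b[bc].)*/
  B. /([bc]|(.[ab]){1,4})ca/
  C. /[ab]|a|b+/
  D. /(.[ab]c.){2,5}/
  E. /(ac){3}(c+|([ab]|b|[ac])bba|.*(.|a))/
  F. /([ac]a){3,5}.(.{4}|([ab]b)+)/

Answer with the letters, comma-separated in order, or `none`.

D

A → no match
B → no match — must end with 'ca'
C → no match
D → match
E → no match — must start with 'ac'
F → no match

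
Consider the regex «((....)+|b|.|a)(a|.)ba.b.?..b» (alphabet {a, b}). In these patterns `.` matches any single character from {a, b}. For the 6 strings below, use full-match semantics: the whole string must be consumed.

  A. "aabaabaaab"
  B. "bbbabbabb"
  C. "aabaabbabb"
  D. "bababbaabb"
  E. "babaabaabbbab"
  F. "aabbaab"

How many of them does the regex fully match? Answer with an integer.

A → match
B → match
C → match
D → match
E → match
F → no match
Total matched: 5

5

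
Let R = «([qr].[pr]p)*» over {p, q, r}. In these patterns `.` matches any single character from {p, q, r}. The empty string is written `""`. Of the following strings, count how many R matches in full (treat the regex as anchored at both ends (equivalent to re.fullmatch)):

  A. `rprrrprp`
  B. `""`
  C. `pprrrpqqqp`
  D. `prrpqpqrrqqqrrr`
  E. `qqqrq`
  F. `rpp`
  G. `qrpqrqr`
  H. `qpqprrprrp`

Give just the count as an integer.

1

A → no match
B → match
C → no match
D → no match
E → no match
F → no match
G → no match
H → no match
Total matched: 1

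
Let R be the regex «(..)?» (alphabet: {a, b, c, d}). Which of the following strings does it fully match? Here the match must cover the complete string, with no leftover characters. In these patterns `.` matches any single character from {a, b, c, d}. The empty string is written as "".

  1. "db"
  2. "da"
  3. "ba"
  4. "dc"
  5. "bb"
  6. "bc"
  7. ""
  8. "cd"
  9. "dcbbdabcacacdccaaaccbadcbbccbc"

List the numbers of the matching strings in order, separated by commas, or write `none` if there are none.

1 → match
2 → match
3 → match
4 → match
5 → match
6 → match
7 → match
8 → match
9 → no match

1, 2, 3, 4, 5, 6, 7, 8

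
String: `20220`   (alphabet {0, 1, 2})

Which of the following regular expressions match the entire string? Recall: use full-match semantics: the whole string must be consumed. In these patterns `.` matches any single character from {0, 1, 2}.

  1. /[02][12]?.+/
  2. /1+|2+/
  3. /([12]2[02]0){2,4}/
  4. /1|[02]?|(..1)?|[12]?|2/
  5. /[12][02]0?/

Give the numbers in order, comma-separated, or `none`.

1 → match
2 → no match
3 → no match
4 → no match
5 → no match

1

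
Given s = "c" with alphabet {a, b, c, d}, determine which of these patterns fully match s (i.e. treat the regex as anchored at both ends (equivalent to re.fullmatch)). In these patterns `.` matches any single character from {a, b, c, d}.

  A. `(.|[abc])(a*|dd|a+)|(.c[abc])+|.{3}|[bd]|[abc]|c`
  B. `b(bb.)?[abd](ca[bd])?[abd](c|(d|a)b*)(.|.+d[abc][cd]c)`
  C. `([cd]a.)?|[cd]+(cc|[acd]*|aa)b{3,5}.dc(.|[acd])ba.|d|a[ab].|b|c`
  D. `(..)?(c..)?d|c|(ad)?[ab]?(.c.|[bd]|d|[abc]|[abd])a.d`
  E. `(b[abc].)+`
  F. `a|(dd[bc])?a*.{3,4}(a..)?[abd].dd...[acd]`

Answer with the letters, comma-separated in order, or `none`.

A, C, D

A → match
B → no match — must start with "b"
C → match
D → match
E → no match — must start with "b"
F → no match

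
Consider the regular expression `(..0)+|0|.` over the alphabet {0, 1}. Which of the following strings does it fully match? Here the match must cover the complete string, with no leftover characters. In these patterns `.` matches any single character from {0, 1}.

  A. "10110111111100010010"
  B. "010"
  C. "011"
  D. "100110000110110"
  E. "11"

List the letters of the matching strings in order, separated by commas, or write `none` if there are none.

A → no match
B → match
C → no match
D → match
E → no match

B, D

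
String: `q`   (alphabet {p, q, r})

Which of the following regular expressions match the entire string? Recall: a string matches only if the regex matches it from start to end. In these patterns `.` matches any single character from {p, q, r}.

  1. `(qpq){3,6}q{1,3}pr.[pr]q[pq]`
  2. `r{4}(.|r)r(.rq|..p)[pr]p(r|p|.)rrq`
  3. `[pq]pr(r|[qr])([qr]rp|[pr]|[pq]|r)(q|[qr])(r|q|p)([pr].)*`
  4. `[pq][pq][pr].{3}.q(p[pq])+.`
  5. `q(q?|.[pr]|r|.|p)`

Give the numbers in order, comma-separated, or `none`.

5

1 → no match — must start with `qpq`
2 → no match — must start with `r`
3 → no match
4 → no match
5 → match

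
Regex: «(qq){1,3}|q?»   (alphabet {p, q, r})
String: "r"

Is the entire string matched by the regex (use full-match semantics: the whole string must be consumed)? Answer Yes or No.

No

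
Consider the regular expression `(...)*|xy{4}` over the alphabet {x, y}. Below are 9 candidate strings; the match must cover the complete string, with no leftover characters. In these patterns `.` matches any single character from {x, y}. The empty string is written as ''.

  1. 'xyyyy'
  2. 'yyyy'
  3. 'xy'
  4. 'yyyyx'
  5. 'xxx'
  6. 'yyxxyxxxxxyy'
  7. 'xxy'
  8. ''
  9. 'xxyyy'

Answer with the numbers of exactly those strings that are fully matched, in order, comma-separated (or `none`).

1 → match
2 → no match
3 → no match
4 → no match
5 → match
6 → match
7 → match
8 → match
9 → no match

1, 5, 6, 7, 8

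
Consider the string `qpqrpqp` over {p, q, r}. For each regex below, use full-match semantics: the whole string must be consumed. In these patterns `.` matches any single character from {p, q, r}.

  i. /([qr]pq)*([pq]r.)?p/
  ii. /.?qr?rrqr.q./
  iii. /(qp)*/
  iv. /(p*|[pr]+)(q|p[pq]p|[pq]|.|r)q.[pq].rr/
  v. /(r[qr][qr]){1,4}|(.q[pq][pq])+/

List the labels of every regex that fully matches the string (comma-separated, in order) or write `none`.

i → match
ii → no match
iii → no match
iv → no match — must end with `rr`
v → no match

i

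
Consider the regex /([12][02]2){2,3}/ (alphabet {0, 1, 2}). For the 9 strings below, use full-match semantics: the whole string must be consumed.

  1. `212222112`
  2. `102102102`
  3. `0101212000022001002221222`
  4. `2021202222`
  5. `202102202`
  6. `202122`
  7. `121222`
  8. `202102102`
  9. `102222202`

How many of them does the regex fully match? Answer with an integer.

5

1 → no match
2 → match
3 → no match
4 → no match
5 → match
6 → match
7 → no match
8 → match
9 → match
Total matched: 5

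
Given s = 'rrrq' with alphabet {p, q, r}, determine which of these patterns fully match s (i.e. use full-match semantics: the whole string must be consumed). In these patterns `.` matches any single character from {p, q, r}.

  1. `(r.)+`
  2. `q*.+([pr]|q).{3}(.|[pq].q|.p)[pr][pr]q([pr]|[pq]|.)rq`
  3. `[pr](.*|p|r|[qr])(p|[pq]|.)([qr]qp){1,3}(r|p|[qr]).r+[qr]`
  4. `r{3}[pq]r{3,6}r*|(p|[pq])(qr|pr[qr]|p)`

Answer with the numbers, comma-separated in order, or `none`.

1 → match
2 → no match
3 → no match
4 → no match

1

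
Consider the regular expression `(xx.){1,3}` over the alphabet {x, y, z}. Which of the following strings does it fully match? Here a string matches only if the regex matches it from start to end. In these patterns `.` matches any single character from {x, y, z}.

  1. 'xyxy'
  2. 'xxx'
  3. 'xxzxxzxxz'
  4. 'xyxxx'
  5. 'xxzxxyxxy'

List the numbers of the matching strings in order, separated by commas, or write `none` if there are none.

2, 3, 5

1 → no match — must start with 'xx'
2 → match
3 → match
4 → no match — must start with 'xx'
5 → match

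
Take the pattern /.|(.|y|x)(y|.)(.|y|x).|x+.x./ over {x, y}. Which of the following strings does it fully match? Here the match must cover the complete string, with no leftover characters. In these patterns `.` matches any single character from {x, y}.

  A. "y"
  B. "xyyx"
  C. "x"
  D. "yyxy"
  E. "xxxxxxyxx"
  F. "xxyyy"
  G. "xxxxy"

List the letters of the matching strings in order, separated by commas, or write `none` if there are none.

A → match
B → match
C → match
D → match
E → match
F → no match
G → match

A, B, C, D, E, G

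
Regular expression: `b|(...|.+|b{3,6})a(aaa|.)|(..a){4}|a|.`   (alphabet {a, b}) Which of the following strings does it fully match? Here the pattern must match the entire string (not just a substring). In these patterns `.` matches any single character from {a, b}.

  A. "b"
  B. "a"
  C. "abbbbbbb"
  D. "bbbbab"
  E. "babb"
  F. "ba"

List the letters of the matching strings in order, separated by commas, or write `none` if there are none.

A, B, D

A → match
B → match
C → no match
D → match
E → no match
F → no match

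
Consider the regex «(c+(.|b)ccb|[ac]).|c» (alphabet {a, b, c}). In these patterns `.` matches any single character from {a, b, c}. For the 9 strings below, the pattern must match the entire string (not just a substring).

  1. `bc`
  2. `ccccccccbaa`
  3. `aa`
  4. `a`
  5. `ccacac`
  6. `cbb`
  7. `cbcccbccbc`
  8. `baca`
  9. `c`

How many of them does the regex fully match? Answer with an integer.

2

1 → no match
2 → no match
3 → match
4 → no match
5 → no match
6 → no match
7 → no match
8 → no match
9 → match
Total matched: 2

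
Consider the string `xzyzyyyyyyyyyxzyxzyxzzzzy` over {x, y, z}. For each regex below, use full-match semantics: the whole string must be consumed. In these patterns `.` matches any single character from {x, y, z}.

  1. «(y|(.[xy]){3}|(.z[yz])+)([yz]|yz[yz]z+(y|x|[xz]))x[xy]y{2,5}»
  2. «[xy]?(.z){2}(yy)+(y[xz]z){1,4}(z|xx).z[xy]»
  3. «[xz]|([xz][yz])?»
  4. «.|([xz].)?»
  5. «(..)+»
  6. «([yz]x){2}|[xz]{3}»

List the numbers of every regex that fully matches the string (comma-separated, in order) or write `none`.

2

1 → no match
2 → match
3 → no match
4 → no match
5 → no match
6 → no match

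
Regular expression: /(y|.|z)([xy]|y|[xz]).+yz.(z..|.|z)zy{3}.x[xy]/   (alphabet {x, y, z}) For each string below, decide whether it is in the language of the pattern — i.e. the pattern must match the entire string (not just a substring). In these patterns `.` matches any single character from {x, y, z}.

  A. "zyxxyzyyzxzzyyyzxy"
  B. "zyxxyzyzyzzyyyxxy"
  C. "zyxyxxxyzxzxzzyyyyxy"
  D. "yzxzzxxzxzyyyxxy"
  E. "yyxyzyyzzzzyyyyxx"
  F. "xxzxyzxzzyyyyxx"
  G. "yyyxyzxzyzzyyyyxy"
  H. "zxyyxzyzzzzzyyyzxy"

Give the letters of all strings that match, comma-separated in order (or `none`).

A → match
B → match
C → match
D → no match
E → match
F → match
G → match
H → no match

A, B, C, E, F, G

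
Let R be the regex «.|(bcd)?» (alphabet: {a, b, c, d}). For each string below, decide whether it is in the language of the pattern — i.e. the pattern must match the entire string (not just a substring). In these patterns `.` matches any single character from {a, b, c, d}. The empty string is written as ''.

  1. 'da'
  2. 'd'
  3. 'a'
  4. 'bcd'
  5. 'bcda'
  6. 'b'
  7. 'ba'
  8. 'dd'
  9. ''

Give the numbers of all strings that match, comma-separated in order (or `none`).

2, 3, 4, 6, 9

1. 'da' → no match
2. 'd' → match
3. 'a' → match
4. 'bcd' → match
5. 'bcda' → no match
6. 'b' → match
7. 'ba' → no match
8. 'dd' → no match
9. '' → match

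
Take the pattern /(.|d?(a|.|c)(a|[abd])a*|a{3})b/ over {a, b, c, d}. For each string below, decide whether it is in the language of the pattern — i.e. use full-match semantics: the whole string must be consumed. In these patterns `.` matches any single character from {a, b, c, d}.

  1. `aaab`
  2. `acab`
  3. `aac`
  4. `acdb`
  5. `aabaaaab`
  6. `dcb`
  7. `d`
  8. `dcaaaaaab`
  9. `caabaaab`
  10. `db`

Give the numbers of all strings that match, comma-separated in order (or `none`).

1, 8, 10

1 → match
2 → no match
3 → no match — must end with `b`
4 → no match
5 → no match
6 → no match
7 → no match — must end with `b`
8 → match
9 → no match
10 → match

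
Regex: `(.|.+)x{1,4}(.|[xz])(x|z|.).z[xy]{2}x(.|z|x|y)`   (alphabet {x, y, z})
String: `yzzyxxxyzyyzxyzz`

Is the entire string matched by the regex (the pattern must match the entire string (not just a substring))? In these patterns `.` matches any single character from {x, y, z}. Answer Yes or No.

No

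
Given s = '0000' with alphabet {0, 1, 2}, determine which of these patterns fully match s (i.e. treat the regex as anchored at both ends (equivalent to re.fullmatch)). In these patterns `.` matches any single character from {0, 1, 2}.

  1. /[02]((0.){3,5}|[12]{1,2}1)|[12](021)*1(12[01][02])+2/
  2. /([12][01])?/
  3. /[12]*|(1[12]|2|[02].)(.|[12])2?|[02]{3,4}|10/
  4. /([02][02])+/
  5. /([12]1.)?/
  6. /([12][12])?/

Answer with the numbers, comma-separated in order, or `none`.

3, 4

1 → no match
2 → no match
3 → match
4 → match
5 → no match
6 → no match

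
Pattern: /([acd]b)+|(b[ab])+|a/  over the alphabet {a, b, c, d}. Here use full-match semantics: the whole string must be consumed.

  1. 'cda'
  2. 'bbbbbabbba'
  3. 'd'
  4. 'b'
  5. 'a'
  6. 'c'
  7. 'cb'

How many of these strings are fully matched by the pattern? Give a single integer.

1 → no match
2 → match
3 → no match
4 → no match
5 → match
6 → no match
7 → match
Total matched: 3

3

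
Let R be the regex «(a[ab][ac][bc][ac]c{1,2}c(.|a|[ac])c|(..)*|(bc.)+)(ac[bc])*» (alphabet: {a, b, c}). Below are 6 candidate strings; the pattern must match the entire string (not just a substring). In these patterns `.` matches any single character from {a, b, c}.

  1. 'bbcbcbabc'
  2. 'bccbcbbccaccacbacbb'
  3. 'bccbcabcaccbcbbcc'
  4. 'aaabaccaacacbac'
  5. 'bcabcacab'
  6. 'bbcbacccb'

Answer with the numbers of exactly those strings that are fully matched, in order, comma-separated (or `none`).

none

1 → no match
2 → no match
3 → no match
4 → no match
5 → no match
6 → no match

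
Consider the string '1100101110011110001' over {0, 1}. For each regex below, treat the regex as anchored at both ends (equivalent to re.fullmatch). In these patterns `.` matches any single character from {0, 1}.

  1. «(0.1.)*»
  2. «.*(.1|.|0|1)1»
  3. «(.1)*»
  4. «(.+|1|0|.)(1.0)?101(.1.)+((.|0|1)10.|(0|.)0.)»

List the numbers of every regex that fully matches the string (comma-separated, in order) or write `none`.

2, 4

1 → no match
2 → match
3 → no match
4 → match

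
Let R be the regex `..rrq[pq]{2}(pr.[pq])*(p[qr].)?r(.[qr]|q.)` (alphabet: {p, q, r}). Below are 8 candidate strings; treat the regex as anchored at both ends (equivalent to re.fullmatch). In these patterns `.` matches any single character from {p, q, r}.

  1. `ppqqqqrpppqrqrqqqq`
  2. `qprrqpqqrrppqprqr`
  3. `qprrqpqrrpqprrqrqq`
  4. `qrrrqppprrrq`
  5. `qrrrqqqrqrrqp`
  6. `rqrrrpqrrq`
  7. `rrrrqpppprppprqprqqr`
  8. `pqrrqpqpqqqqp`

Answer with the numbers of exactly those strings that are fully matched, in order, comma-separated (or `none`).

1 → no match
2 → no match
3 → no match
4 → no match
5 → no match
6 → no match
7 → no match
8 → no match

none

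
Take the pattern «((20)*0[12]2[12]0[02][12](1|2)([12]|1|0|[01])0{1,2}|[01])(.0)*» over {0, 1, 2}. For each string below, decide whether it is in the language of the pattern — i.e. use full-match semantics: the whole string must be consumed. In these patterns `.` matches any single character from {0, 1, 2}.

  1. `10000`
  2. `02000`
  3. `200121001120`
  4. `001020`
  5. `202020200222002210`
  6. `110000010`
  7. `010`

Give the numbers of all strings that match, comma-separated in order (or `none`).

1 → match
2 → match
3 → match
4 → no match
5 → match
6 → match
7 → match

1, 2, 3, 5, 6, 7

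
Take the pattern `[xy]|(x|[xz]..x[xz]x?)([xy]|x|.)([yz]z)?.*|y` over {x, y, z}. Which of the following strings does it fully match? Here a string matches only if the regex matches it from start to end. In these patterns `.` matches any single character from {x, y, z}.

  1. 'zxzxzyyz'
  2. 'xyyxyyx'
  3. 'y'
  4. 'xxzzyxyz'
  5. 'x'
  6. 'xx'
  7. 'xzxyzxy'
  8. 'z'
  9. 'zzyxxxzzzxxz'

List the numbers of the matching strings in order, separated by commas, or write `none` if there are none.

1. 'zxzxzyyz' → match
2. 'xyyxyyx' → match
3. 'y' → match
4. 'xxzzyxyz' → match
5. 'x' → match
6. 'xx' → match
7. 'xzxyzxy' → match
8. 'z' → no match
9. 'zzyxxxzzzxxz' → match

1, 2, 3, 4, 5, 6, 7, 9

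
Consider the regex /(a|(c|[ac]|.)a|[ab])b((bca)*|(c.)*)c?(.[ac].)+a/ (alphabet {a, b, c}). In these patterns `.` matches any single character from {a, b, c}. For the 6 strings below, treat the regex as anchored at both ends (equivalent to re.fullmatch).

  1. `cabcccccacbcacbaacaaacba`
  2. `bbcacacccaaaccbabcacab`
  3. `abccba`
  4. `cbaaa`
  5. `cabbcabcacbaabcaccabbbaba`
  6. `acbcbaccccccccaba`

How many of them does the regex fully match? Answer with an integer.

1 → match
2 → no match — must end with `a`
3 → match
4 → no match
5 → no match
6 → no match
Total matched: 2

2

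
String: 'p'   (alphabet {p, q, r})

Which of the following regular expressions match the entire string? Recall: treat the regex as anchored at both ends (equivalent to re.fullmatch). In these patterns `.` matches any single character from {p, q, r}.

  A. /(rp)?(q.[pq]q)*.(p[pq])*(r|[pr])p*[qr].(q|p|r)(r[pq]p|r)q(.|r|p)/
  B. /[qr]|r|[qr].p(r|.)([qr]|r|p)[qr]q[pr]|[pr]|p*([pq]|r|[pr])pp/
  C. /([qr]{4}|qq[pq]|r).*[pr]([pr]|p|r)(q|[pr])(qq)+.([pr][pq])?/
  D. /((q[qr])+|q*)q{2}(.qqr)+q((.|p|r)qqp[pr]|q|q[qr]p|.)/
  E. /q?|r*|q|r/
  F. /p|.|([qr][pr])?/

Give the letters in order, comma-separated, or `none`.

A → no match
B → match
C → no match
D → no match
E → no match
F → match

B, F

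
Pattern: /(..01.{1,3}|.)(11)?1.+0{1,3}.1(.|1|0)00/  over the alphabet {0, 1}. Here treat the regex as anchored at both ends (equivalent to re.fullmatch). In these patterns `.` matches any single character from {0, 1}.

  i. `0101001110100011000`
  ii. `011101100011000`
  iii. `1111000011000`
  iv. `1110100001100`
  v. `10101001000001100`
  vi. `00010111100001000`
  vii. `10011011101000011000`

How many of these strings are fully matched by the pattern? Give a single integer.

i → match
ii → match
iii → match
iv → match
v → no match
vi → match
vii → match
Total matched: 6

6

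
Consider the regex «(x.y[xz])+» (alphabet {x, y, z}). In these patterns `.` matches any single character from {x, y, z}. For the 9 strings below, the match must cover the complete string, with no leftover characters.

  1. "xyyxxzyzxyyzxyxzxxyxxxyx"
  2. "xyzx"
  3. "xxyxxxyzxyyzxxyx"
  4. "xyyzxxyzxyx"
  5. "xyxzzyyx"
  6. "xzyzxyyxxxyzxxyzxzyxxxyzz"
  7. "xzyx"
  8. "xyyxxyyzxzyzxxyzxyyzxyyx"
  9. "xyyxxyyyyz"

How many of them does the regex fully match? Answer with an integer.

3

1 → no match
2 → no match
3 → match
4 → no match
5 → no match
6 → no match
7 → match
8 → match
9 → no match
Total matched: 3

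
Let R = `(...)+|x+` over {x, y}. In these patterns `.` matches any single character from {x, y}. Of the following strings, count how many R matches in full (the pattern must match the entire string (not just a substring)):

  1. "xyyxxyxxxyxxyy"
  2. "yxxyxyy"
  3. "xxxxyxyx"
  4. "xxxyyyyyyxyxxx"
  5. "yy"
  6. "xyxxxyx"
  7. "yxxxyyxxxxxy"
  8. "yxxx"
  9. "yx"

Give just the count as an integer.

1

1 → no match
2 → no match
3 → no match
4 → no match
5 → no match
6 → no match
7 → match
8 → no match
9 → no match
Total matched: 1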